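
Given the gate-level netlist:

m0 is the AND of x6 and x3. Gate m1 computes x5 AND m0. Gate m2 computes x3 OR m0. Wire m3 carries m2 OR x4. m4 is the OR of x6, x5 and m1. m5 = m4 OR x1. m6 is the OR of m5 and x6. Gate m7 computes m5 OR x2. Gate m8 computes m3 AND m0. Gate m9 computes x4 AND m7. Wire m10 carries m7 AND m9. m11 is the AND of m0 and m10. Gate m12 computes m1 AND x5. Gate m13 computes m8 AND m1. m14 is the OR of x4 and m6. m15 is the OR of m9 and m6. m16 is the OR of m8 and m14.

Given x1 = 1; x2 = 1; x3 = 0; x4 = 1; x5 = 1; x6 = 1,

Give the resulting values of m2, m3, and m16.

m2 = 0; m3 = 1; m16 = 1

m0 = x6 AND x3 = 1 AND 0 = 0
m1 = x5 AND m0 = 1 AND 0 = 0
m2 = x3 OR m0 = 0 OR 0 = 0
m3 = m2 OR x4 = 0 OR 1 = 1
m4 = x6 OR x5 OR m1 = 1 OR 1 OR 0 = 1
m5 = m4 OR x1 = 1 OR 1 = 1
m6 = m5 OR x6 = 1 OR 1 = 1
m8 = m3 AND m0 = 1 AND 0 = 0
m14 = x4 OR m6 = 1 OR 1 = 1
m16 = m8 OR m14 = 0 OR 1 = 1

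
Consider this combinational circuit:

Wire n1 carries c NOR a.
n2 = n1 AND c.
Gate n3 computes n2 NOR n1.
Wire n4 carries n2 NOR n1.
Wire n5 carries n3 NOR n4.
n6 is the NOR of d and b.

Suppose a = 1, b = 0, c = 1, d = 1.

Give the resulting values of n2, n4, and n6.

n2 = 0, n4 = 1, n6 = 0

n1 = c NOR a = 1 NOR 1 = 0
n2 = n1 AND c = 0 AND 1 = 0
n4 = n2 NOR n1 = 0 NOR 0 = 1
n6 = d NOR b = 1 NOR 0 = 0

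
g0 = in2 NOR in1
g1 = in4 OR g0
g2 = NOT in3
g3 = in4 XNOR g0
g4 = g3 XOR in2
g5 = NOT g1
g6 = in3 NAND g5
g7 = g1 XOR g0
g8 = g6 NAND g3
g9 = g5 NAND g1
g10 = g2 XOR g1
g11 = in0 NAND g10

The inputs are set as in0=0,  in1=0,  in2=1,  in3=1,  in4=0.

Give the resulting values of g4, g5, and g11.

g4 = 0  g5 = 1  g11 = 1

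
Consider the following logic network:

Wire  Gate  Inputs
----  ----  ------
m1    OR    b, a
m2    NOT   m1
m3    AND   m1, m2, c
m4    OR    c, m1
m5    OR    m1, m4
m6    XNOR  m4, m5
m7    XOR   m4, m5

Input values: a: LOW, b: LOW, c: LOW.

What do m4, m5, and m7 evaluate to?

m1 = b OR a = LOW OR LOW = LOW
m4 = c OR m1 = LOW OR LOW = LOW
m5 = m1 OR m4 = LOW OR LOW = LOW
m7 = m4 XOR m5 = LOW XOR LOW = LOW

m4 = LOW, m5 = LOW, m7 = LOW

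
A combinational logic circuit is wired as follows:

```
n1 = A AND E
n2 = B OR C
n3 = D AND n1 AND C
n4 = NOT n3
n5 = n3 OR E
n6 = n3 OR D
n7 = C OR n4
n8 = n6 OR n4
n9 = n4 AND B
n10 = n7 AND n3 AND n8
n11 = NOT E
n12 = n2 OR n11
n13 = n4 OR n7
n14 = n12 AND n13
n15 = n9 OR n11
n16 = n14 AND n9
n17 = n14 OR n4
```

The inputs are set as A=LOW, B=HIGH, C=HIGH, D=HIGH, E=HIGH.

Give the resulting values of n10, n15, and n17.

n10 = LOW  n15 = HIGH  n17 = HIGH

n1 = A AND E = LOW AND HIGH = LOW
n2 = B OR C = HIGH OR HIGH = HIGH
n3 = D AND n1 AND C = HIGH AND LOW AND HIGH = LOW
n4 = NOT n3 = NOT LOW = HIGH
n6 = n3 OR D = LOW OR HIGH = HIGH
n7 = C OR n4 = HIGH OR HIGH = HIGH
n8 = n6 OR n4 = HIGH OR HIGH = HIGH
n9 = n4 AND B = HIGH AND HIGH = HIGH
n10 = n7 AND n3 AND n8 = HIGH AND LOW AND HIGH = LOW
n11 = NOT E = NOT HIGH = LOW
n12 = n2 OR n11 = HIGH OR LOW = HIGH
n13 = n4 OR n7 = HIGH OR HIGH = HIGH
n14 = n12 AND n13 = HIGH AND HIGH = HIGH
n15 = n9 OR n11 = HIGH OR LOW = HIGH
n17 = n14 OR n4 = HIGH OR HIGH = HIGH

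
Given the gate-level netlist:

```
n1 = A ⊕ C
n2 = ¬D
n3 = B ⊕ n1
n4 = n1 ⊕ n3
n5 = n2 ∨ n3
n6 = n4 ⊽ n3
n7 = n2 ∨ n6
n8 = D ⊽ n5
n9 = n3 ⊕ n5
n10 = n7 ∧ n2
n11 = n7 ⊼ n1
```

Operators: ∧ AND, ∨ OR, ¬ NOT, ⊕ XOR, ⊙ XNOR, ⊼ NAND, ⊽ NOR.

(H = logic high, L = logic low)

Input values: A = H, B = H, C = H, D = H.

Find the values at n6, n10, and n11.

n6 = L; n10 = L; n11 = H

n1 = A XOR C = H XOR H = L
n2 = NOT D = NOT H = L
n3 = B XOR n1 = H XOR L = H
n4 = n1 XOR n3 = L XOR H = H
n6 = n4 NOR n3 = H NOR H = L
n7 = n2 OR n6 = L OR L = L
n10 = n7 AND n2 = L AND L = L
n11 = n7 NAND n1 = L NAND L = H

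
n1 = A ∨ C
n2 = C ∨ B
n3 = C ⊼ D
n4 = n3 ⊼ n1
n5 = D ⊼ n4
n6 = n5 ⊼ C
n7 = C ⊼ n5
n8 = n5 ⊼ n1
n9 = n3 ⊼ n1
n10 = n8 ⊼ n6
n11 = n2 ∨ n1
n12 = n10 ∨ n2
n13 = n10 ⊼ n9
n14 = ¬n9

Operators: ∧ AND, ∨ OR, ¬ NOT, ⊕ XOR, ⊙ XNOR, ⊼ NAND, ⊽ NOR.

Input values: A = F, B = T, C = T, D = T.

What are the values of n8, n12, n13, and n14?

n8 = T, n12 = T, n13 = T, n14 = F

n1 = A OR C = F OR T = T
n2 = C OR B = T OR T = T
n3 = C NAND D = T NAND T = F
n4 = n3 NAND n1 = F NAND T = T
n5 = D NAND n4 = T NAND T = F
n6 = n5 NAND C = F NAND T = T
n8 = n5 NAND n1 = F NAND T = T
n9 = n3 NAND n1 = F NAND T = T
n10 = n8 NAND n6 = T NAND T = F
n12 = n10 OR n2 = F OR T = T
n13 = n10 NAND n9 = F NAND T = T
n14 = NOT n9 = NOT T = F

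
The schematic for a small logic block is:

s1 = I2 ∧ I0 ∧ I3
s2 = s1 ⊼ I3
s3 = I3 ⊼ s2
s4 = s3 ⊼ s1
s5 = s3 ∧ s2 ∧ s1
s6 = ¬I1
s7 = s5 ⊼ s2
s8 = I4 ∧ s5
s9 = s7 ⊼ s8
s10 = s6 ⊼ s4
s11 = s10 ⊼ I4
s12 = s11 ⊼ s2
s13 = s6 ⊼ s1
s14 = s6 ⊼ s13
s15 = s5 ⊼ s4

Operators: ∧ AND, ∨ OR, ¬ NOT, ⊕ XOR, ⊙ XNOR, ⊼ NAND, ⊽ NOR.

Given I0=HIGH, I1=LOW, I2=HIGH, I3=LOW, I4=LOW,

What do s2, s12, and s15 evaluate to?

s1 = I2 AND I0 AND I3 = HIGH AND HIGH AND LOW = LOW
s2 = s1 NAND I3 = LOW NAND LOW = HIGH
s3 = I3 NAND s2 = LOW NAND HIGH = HIGH
s4 = s3 NAND s1 = HIGH NAND LOW = HIGH
s5 = s3 AND s2 AND s1 = HIGH AND HIGH AND LOW = LOW
s6 = NOT I1 = NOT LOW = HIGH
s10 = s6 NAND s4 = HIGH NAND HIGH = LOW
s11 = s10 NAND I4 = LOW NAND LOW = HIGH
s12 = s11 NAND s2 = HIGH NAND HIGH = LOW
s15 = s5 NAND s4 = LOW NAND HIGH = HIGH

s2 = HIGH, s12 = LOW, s15 = HIGH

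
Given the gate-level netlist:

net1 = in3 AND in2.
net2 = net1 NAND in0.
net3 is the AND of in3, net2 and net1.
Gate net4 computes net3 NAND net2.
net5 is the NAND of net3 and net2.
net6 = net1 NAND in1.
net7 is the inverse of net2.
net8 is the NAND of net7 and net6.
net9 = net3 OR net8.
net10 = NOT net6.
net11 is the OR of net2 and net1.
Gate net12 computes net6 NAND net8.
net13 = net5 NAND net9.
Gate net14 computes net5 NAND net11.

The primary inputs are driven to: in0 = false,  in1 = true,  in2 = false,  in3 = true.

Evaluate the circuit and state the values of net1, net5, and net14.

net1 = in3 AND in2 = true AND false = false
net2 = net1 NAND in0 = false NAND false = true
net3 = in3 AND net2 AND net1 = true AND true AND false = false
net5 = net3 NAND net2 = false NAND true = true
net11 = net2 OR net1 = true OR false = true
net14 = net5 NAND net11 = true NAND true = false

net1 = false; net5 = true; net14 = false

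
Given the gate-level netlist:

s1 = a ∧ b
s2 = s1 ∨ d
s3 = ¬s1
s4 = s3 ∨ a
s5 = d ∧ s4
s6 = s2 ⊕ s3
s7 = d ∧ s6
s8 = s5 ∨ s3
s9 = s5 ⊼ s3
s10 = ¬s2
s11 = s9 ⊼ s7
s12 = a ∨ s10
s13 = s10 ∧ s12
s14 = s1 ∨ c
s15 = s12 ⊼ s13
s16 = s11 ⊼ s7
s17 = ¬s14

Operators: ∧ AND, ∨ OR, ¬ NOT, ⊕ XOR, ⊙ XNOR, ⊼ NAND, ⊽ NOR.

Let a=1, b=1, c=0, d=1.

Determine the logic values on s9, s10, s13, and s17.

s1 = a AND b = 1 AND 1 = 1
s2 = s1 OR d = 1 OR 1 = 1
s3 = NOT s1 = NOT 1 = 0
s4 = s3 OR a = 0 OR 1 = 1
s5 = d AND s4 = 1 AND 1 = 1
s9 = s5 NAND s3 = 1 NAND 0 = 1
s10 = NOT s2 = NOT 1 = 0
s12 = a OR s10 = 1 OR 0 = 1
s13 = s10 AND s12 = 0 AND 1 = 0
s14 = s1 OR c = 1 OR 0 = 1
s17 = NOT s14 = NOT 1 = 0

s9 = 1, s10 = 0, s13 = 0, s17 = 0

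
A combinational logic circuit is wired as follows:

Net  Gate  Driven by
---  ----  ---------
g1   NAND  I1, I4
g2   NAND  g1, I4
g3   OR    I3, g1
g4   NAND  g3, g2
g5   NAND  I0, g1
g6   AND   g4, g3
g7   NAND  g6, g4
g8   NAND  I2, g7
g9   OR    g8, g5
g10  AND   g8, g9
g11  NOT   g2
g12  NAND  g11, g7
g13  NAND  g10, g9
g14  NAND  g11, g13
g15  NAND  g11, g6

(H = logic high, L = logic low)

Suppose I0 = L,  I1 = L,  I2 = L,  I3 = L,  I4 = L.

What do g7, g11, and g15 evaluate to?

g7 = H, g11 = L, g15 = H

g1 = I1 NAND I4 = L NAND L = H
g2 = g1 NAND I4 = H NAND L = H
g3 = I3 OR g1 = L OR H = H
g4 = g3 NAND g2 = H NAND H = L
g6 = g4 AND g3 = L AND H = L
g7 = g6 NAND g4 = L NAND L = H
g11 = NOT g2 = NOT H = L
g15 = g11 NAND g6 = L NAND L = H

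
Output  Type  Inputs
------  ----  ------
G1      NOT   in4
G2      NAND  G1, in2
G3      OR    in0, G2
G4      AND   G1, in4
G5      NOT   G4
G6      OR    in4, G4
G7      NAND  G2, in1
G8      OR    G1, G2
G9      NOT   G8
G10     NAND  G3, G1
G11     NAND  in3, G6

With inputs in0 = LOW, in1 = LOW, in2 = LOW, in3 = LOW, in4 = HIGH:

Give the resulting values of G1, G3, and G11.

G1 = LOW  G3 = HIGH  G11 = HIGH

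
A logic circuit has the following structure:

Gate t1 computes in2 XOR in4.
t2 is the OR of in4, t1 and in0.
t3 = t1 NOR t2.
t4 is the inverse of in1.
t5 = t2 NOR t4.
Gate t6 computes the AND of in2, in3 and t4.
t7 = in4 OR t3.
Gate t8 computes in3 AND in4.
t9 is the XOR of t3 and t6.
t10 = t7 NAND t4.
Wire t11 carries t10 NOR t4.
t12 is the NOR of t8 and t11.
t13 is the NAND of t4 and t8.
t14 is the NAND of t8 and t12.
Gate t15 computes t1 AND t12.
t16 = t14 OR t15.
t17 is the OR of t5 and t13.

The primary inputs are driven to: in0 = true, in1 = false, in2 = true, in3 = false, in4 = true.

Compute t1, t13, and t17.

t1 = in2 XOR in4 = true XOR true = false
t2 = in4 OR t1 OR in0 = true OR false OR true = true
t4 = NOT in1 = NOT false = true
t5 = t2 NOR t4 = true NOR true = false
t8 = in3 AND in4 = false AND true = false
t13 = t4 NAND t8 = true NAND false = true
t17 = t5 OR t13 = false OR true = true

t1 = false, t13 = true, t17 = true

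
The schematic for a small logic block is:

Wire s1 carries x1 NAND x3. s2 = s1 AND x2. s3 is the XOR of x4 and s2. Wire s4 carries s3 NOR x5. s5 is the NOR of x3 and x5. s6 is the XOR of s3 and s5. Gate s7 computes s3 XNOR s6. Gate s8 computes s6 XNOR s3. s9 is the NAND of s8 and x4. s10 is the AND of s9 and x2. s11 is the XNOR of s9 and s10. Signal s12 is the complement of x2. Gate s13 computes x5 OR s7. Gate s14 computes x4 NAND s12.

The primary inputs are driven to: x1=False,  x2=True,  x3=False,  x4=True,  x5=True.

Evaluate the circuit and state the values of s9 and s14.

s1 = x1 NAND x3 = False NAND False = True
s2 = s1 AND x2 = True AND True = True
s3 = x4 XOR s2 = True XOR True = False
s5 = x3 NOR x5 = False NOR True = False
s6 = s3 XOR s5 = False XOR False = False
s8 = s6 XNOR s3 = False XNOR False = True
s9 = s8 NAND x4 = True NAND True = False
s12 = NOT x2 = NOT True = False
s14 = x4 NAND s12 = True NAND False = True

s9 = False, s14 = True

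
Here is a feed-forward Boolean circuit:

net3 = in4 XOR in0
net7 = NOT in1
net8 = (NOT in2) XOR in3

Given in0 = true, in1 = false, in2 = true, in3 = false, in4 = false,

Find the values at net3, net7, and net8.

net3 = true, net7 = true, net8 = false

net3 = false XOR true = true
net7 = NOT false = true
net8 = (NOT true) XOR false = false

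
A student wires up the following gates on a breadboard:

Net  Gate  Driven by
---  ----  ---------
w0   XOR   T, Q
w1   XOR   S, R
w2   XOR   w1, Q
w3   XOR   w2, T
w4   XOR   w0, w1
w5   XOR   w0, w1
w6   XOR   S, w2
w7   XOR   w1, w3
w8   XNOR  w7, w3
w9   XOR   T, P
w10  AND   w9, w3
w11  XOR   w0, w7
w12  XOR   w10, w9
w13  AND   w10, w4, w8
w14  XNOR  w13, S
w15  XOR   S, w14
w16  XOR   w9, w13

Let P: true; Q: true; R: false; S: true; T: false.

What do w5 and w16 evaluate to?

w5 = false, w16 = true

w0 = T XOR Q = false XOR true = true
w1 = S XOR R = true XOR false = true
w2 = w1 XOR Q = true XOR true = false
w3 = w2 XOR T = false XOR false = false
w4 = w0 XOR w1 = true XOR true = false
w5 = w0 XOR w1 = true XOR true = false
w7 = w1 XOR w3 = true XOR false = true
w8 = w7 XNOR w3 = true XNOR false = false
w9 = T XOR P = false XOR true = true
w10 = w9 AND w3 = true AND false = false
w13 = w10 AND w4 AND w8 = false AND false AND false = false
w16 = w9 XOR w13 = true XOR false = true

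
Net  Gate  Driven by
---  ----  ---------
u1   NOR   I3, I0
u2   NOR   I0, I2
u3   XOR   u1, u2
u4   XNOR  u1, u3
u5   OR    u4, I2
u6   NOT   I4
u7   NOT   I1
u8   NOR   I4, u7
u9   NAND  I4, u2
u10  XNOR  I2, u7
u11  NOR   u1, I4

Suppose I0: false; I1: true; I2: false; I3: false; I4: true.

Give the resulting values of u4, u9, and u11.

u4 = false, u9 = false, u11 = false

u1 = I3 NOR I0 = false NOR false = true
u2 = I0 NOR I2 = false NOR false = true
u3 = u1 XOR u2 = true XOR true = false
u4 = u1 XNOR u3 = true XNOR false = false
u9 = I4 NAND u2 = true NAND true = false
u11 = u1 NOR I4 = true NOR true = false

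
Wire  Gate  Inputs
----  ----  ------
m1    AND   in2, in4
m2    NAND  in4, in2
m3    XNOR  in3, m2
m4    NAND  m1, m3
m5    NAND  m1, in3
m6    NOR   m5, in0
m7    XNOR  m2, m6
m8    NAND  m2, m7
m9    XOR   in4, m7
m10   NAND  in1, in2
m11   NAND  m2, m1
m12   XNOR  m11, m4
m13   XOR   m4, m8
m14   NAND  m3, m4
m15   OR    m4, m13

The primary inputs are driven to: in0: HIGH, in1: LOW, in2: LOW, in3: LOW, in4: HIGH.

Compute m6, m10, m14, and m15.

m1 = in2 AND in4 = LOW AND HIGH = LOW
m2 = in4 NAND in2 = HIGH NAND LOW = HIGH
m3 = in3 XNOR m2 = LOW XNOR HIGH = LOW
m4 = m1 NAND m3 = LOW NAND LOW = HIGH
m5 = m1 NAND in3 = LOW NAND LOW = HIGH
m6 = m5 NOR in0 = HIGH NOR HIGH = LOW
m7 = m2 XNOR m6 = HIGH XNOR LOW = LOW
m8 = m2 NAND m7 = HIGH NAND LOW = HIGH
m10 = in1 NAND in2 = LOW NAND LOW = HIGH
m13 = m4 XOR m8 = HIGH XOR HIGH = LOW
m14 = m3 NAND m4 = LOW NAND HIGH = HIGH
m15 = m4 OR m13 = HIGH OR LOW = HIGH

m6 = LOW, m10 = HIGH, m14 = HIGH, m15 = HIGH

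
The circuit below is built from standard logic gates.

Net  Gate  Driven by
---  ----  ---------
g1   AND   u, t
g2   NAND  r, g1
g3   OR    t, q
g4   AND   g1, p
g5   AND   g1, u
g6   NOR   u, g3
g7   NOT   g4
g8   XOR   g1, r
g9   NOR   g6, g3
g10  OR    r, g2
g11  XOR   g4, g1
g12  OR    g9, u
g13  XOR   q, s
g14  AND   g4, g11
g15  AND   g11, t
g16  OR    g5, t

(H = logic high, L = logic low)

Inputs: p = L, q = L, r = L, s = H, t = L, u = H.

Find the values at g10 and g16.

g1 = u AND t = H AND L = L
g2 = r NAND g1 = L NAND L = H
g5 = g1 AND u = L AND H = L
g10 = r OR g2 = L OR H = H
g16 = g5 OR t = L OR L = L

g10 = H, g16 = L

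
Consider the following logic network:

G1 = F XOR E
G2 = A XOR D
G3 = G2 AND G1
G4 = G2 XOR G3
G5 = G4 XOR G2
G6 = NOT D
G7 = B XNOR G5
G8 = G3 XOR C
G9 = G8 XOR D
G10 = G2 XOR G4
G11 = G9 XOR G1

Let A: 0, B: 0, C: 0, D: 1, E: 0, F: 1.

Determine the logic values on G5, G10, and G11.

G5 = 1; G10 = 1; G11 = 1

G1 = F XOR E = 1 XOR 0 = 1
G2 = A XOR D = 0 XOR 1 = 1
G3 = G2 AND G1 = 1 AND 1 = 1
G4 = G2 XOR G3 = 1 XOR 1 = 0
G5 = G4 XOR G2 = 0 XOR 1 = 1
G8 = G3 XOR C = 1 XOR 0 = 1
G9 = G8 XOR D = 1 XOR 1 = 0
G10 = G2 XOR G4 = 1 XOR 0 = 1
G11 = G9 XOR G1 = 0 XOR 1 = 1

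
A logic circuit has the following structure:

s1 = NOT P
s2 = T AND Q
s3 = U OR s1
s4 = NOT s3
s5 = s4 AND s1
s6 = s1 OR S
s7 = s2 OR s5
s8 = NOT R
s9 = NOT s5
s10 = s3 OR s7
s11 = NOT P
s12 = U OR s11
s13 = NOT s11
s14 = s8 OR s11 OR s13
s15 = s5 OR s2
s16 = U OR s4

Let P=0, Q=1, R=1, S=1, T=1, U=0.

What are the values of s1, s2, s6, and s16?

s1 = 1  s2 = 1  s6 = 1  s16 = 0

s1 = NOT P = NOT 0 = 1
s2 = T AND Q = 1 AND 1 = 1
s3 = U OR s1 = 0 OR 1 = 1
s4 = NOT s3 = NOT 1 = 0
s6 = s1 OR S = 1 OR 1 = 1
s16 = U OR s4 = 0 OR 0 = 0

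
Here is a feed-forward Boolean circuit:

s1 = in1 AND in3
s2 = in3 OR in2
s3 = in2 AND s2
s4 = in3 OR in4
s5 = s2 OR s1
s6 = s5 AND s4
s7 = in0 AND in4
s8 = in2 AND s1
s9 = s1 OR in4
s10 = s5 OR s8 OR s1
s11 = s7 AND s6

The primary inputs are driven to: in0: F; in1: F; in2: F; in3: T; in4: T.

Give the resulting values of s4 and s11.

s4 = T; s11 = F

s1 = in1 AND in3 = F AND T = F
s2 = in3 OR in2 = T OR F = T
s4 = in3 OR in4 = T OR T = T
s5 = s2 OR s1 = T OR F = T
s6 = s5 AND s4 = T AND T = T
s7 = in0 AND in4 = F AND T = F
s11 = s7 AND s6 = F AND T = F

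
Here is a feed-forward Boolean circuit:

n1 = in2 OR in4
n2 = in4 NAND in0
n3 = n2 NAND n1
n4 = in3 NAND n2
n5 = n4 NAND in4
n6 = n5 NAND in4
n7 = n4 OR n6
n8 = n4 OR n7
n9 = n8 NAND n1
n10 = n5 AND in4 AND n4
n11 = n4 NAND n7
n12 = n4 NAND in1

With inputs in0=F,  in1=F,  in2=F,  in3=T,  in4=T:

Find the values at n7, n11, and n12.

n7 = F, n11 = T, n12 = T

n2 = in4 NAND in0 = T NAND F = T
n4 = in3 NAND n2 = T NAND T = F
n5 = n4 NAND in4 = F NAND T = T
n6 = n5 NAND in4 = T NAND T = F
n7 = n4 OR n6 = F OR F = F
n11 = n4 NAND n7 = F NAND F = T
n12 = n4 NAND in1 = F NAND F = T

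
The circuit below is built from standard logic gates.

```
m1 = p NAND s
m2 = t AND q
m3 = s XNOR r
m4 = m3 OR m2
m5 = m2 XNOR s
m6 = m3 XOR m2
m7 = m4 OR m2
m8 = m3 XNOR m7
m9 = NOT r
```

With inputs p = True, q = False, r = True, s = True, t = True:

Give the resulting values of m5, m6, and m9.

m2 = t AND q = True AND False = False
m3 = s XNOR r = True XNOR True = True
m5 = m2 XNOR s = False XNOR True = False
m6 = m3 XOR m2 = True XOR False = True
m9 = NOT r = NOT True = False

m5 = False, m6 = True, m9 = False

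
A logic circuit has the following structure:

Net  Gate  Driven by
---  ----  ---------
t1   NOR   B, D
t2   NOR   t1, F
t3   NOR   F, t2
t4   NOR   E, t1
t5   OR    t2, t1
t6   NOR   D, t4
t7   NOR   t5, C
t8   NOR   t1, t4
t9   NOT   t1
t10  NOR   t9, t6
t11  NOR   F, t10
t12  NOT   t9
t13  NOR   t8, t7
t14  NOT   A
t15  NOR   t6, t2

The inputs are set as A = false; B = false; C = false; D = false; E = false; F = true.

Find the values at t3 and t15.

t3 = false; t15 = false

t1 = B NOR D = false NOR false = true
t2 = t1 NOR F = true NOR true = false
t3 = F NOR t2 = true NOR false = false
t4 = E NOR t1 = false NOR true = false
t6 = D NOR t4 = false NOR false = true
t15 = t6 NOR t2 = true NOR false = false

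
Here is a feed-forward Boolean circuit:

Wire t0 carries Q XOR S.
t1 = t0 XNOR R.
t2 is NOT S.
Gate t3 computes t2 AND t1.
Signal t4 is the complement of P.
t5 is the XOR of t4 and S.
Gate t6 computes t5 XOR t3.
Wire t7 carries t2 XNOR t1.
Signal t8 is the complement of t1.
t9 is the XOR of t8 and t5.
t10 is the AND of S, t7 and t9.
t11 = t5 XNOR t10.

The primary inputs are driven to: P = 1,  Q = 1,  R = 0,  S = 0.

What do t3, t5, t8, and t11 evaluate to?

t3 = 0, t5 = 0, t8 = 1, t11 = 1

t0 = Q XOR S = 1 XOR 0 = 1
t1 = t0 XNOR R = 1 XNOR 0 = 0
t2 = NOT S = NOT 0 = 1
t3 = t2 AND t1 = 1 AND 0 = 0
t4 = NOT P = NOT 1 = 0
t5 = t4 XOR S = 0 XOR 0 = 0
t7 = t2 XNOR t1 = 1 XNOR 0 = 0
t8 = NOT t1 = NOT 0 = 1
t9 = t8 XOR t5 = 1 XOR 0 = 1
t10 = S AND t7 AND t9 = 0 AND 0 AND 1 = 0
t11 = t5 XNOR t10 = 0 XNOR 0 = 1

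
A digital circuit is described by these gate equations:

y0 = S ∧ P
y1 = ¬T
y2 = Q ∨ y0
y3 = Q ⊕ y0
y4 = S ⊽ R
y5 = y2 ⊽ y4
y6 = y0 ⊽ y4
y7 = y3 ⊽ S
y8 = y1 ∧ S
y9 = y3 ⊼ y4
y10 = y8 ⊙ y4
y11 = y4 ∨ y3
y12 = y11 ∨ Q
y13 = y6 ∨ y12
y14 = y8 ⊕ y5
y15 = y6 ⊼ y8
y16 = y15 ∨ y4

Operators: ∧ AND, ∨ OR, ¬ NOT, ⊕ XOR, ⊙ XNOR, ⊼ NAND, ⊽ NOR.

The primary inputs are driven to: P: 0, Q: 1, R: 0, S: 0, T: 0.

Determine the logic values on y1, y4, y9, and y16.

y0 = S AND P = 0 AND 0 = 0
y1 = NOT T = NOT 0 = 1
y3 = Q XOR y0 = 1 XOR 0 = 1
y4 = S NOR R = 0 NOR 0 = 1
y6 = y0 NOR y4 = 0 NOR 1 = 0
y8 = y1 AND S = 1 AND 0 = 0
y9 = y3 NAND y4 = 1 NAND 1 = 0
y15 = y6 NAND y8 = 0 NAND 0 = 1
y16 = y15 OR y4 = 1 OR 1 = 1

y1 = 1; y4 = 1; y9 = 0; y16 = 1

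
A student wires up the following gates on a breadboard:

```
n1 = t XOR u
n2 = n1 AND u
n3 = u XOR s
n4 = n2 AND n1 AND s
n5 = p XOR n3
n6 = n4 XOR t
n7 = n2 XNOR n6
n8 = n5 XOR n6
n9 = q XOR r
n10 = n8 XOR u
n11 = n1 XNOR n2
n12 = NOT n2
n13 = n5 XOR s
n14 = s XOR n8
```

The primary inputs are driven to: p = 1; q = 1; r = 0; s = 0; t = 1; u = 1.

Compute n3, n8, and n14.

n1 = t XOR u = 1 XOR 1 = 0
n2 = n1 AND u = 0 AND 1 = 0
n3 = u XOR s = 1 XOR 0 = 1
n4 = n2 AND n1 AND s = 0 AND 0 AND 0 = 0
n5 = p XOR n3 = 1 XOR 1 = 0
n6 = n4 XOR t = 0 XOR 1 = 1
n8 = n5 XOR n6 = 0 XOR 1 = 1
n14 = s XOR n8 = 0 XOR 1 = 1

n3 = 1  n8 = 1  n14 = 1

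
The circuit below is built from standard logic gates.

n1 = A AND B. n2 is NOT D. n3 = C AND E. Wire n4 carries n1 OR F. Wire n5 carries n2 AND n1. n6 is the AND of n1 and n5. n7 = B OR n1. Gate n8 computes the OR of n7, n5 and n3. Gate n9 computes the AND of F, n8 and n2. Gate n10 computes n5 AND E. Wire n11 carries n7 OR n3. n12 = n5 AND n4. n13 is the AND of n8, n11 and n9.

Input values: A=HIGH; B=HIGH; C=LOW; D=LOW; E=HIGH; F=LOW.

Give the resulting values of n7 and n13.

n1 = A AND B = HIGH AND HIGH = HIGH
n2 = NOT D = NOT LOW = HIGH
n3 = C AND E = LOW AND HIGH = LOW
n5 = n2 AND n1 = HIGH AND HIGH = HIGH
n7 = B OR n1 = HIGH OR HIGH = HIGH
n8 = n7 OR n5 OR n3 = HIGH OR HIGH OR LOW = HIGH
n9 = F AND n8 AND n2 = LOW AND HIGH AND HIGH = LOW
n11 = n7 OR n3 = HIGH OR LOW = HIGH
n13 = n8 AND n11 AND n9 = HIGH AND HIGH AND LOW = LOW

n7 = HIGH, n13 = LOW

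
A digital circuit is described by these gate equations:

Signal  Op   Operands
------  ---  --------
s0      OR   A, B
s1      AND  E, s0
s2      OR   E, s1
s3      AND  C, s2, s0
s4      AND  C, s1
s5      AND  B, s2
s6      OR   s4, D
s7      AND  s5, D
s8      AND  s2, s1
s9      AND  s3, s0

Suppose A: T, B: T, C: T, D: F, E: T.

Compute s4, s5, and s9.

s0 = A OR B = T OR T = T
s1 = E AND s0 = T AND T = T
s2 = E OR s1 = T OR T = T
s3 = C AND s2 AND s0 = T AND T AND T = T
s4 = C AND s1 = T AND T = T
s5 = B AND s2 = T AND T = T
s9 = s3 AND s0 = T AND T = T

s4 = T, s5 = T, s9 = T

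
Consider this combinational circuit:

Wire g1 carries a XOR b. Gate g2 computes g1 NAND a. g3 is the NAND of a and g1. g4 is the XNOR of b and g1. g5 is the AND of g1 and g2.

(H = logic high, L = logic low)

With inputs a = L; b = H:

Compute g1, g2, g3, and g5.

g1 = H, g2 = H, g3 = H, g5 = H

g1 = a XOR b = L XOR H = H
g2 = g1 NAND a = H NAND L = H
g3 = a NAND g1 = L NAND H = H
g5 = g1 AND g2 = H AND H = H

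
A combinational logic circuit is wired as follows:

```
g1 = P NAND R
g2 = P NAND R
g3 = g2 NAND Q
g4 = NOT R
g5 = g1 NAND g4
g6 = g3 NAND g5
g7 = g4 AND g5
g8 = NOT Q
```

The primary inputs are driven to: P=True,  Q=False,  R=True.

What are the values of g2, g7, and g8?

g2 = False, g7 = False, g8 = True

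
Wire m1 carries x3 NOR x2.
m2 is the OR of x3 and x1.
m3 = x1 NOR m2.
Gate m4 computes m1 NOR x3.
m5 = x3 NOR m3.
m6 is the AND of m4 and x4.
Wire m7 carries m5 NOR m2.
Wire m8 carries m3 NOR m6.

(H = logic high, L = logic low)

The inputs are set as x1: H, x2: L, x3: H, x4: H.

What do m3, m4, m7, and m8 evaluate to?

m3 = L; m4 = L; m7 = L; m8 = H

m1 = x3 NOR x2 = H NOR L = L
m2 = x3 OR x1 = H OR H = H
m3 = x1 NOR m2 = H NOR H = L
m4 = m1 NOR x3 = L NOR H = L
m5 = x3 NOR m3 = H NOR L = L
m6 = m4 AND x4 = L AND H = L
m7 = m5 NOR m2 = L NOR H = L
m8 = m3 NOR m6 = L NOR L = H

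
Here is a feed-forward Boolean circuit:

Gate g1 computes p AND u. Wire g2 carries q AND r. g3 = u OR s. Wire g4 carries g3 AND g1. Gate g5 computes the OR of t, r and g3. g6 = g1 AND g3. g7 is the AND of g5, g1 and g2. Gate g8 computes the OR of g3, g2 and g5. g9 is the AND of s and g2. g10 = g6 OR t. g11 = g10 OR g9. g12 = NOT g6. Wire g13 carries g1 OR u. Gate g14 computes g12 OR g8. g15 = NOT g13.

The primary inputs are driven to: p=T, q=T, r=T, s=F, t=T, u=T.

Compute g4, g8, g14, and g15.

g4 = T, g8 = T, g14 = T, g15 = F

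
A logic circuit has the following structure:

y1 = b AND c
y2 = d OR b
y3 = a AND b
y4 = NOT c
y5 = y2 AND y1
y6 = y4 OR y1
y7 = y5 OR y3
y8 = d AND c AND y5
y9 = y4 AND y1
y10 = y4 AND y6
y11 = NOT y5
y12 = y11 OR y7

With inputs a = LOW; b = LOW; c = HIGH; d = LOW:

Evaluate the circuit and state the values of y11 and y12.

y1 = b AND c = LOW AND HIGH = LOW
y2 = d OR b = LOW OR LOW = LOW
y3 = a AND b = LOW AND LOW = LOW
y5 = y2 AND y1 = LOW AND LOW = LOW
y7 = y5 OR y3 = LOW OR LOW = LOW
y11 = NOT y5 = NOT LOW = HIGH
y12 = y11 OR y7 = HIGH OR LOW = HIGH

y11 = HIGH, y12 = HIGH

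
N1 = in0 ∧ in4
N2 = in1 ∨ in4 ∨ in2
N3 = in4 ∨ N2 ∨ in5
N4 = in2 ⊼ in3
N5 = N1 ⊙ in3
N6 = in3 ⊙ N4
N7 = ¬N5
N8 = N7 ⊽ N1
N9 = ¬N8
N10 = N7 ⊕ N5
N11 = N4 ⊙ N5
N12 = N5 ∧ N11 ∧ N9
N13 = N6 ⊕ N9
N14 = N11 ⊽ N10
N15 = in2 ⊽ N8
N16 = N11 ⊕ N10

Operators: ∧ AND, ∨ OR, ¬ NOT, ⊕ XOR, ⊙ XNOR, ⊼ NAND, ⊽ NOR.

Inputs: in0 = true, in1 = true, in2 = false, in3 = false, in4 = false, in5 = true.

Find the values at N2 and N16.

N1 = in0 AND in4 = true AND false = false
N2 = in1 OR in4 OR in2 = true OR false OR false = true
N4 = in2 NAND in3 = false NAND false = true
N5 = N1 XNOR in3 = false XNOR false = true
N7 = NOT N5 = NOT true = false
N10 = N7 XOR N5 = false XOR true = true
N11 = N4 XNOR N5 = true XNOR true = true
N16 = N11 XOR N10 = true XOR true = false

N2 = true, N16 = false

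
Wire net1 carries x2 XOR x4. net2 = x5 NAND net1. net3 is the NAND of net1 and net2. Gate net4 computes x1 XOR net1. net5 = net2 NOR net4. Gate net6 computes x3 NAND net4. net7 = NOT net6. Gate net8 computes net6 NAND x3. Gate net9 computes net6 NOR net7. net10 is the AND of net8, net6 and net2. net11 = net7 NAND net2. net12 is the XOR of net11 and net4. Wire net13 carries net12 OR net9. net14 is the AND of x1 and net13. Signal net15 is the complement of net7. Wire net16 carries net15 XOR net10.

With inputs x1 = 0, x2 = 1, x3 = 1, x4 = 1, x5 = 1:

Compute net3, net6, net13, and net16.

net3 = 1  net6 = 1  net13 = 1  net16 = 1

net1 = x2 XOR x4 = 1 XOR 1 = 0
net2 = x5 NAND net1 = 1 NAND 0 = 1
net3 = net1 NAND net2 = 0 NAND 1 = 1
net4 = x1 XOR net1 = 0 XOR 0 = 0
net6 = x3 NAND net4 = 1 NAND 0 = 1
net7 = NOT net6 = NOT 1 = 0
net8 = net6 NAND x3 = 1 NAND 1 = 0
net9 = net6 NOR net7 = 1 NOR 0 = 0
net10 = net8 AND net6 AND net2 = 0 AND 1 AND 1 = 0
net11 = net7 NAND net2 = 0 NAND 1 = 1
net12 = net11 XOR net4 = 1 XOR 0 = 1
net13 = net12 OR net9 = 1 OR 0 = 1
net15 = NOT net7 = NOT 0 = 1
net16 = net15 XOR net10 = 1 XOR 0 = 1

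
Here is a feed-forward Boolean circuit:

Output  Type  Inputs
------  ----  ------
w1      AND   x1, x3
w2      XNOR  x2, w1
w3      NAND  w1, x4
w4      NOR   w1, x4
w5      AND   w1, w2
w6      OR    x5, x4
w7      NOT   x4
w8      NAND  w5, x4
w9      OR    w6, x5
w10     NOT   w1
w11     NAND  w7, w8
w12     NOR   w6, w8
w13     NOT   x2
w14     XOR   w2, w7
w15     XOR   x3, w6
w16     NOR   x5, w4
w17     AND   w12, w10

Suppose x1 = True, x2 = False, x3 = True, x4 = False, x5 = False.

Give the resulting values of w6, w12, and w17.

w6 = False; w12 = False; w17 = False

w1 = x1 AND x3 = True AND True = True
w2 = x2 XNOR w1 = False XNOR True = False
w5 = w1 AND w2 = True AND False = False
w6 = x5 OR x4 = False OR False = False
w8 = w5 NAND x4 = False NAND False = True
w10 = NOT w1 = NOT True = False
w12 = w6 NOR w8 = False NOR True = False
w17 = w12 AND w10 = False AND False = False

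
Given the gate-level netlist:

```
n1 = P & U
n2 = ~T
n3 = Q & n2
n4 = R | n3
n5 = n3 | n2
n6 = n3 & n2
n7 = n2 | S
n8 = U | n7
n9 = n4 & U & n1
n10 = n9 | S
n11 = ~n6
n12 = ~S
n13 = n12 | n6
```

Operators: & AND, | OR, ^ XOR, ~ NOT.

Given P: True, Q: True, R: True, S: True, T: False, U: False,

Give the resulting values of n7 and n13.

n7 = True, n13 = True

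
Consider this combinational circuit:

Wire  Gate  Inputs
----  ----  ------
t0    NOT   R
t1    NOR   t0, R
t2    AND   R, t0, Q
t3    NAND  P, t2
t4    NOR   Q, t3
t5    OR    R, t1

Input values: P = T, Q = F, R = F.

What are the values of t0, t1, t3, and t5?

t0 = T; t1 = F; t3 = T; t5 = F

t0 = NOT R = NOT F = T
t1 = t0 NOR R = T NOR F = F
t2 = R AND t0 AND Q = F AND T AND F = F
t3 = P NAND t2 = T NAND F = T
t5 = R OR t1 = F OR F = F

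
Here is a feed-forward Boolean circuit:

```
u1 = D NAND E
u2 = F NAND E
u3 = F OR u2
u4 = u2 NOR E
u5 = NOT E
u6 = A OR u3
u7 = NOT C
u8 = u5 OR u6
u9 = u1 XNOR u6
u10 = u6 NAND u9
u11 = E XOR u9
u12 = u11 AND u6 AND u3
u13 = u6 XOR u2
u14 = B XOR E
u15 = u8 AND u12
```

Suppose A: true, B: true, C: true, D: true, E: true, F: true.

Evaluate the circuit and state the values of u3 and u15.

u3 = true, u15 = true

u1 = D NAND E = true NAND true = false
u2 = F NAND E = true NAND true = false
u3 = F OR u2 = true OR false = true
u5 = NOT E = NOT true = false
u6 = A OR u3 = true OR true = true
u8 = u5 OR u6 = false OR true = true
u9 = u1 XNOR u6 = false XNOR true = false
u11 = E XOR u9 = true XOR false = true
u12 = u11 AND u6 AND u3 = true AND true AND true = true
u15 = u8 AND u12 = true AND true = true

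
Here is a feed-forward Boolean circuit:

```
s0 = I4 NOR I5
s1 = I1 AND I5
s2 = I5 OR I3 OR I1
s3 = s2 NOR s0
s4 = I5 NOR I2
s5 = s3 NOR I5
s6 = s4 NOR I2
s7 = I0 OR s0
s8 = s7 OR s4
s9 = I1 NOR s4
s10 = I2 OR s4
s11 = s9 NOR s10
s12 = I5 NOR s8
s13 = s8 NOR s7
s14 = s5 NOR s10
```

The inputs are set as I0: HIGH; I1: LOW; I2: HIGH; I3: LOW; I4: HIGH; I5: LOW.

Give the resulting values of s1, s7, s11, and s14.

s1 = LOW; s7 = HIGH; s11 = LOW; s14 = LOW

s0 = I4 NOR I5 = HIGH NOR LOW = LOW
s1 = I1 AND I5 = LOW AND LOW = LOW
s2 = I5 OR I3 OR I1 = LOW OR LOW OR LOW = LOW
s3 = s2 NOR s0 = LOW NOR LOW = HIGH
s4 = I5 NOR I2 = LOW NOR HIGH = LOW
s5 = s3 NOR I5 = HIGH NOR LOW = LOW
s7 = I0 OR s0 = HIGH OR LOW = HIGH
s9 = I1 NOR s4 = LOW NOR LOW = HIGH
s10 = I2 OR s4 = HIGH OR LOW = HIGH
s11 = s9 NOR s10 = HIGH NOR HIGH = LOW
s14 = s5 NOR s10 = LOW NOR HIGH = LOW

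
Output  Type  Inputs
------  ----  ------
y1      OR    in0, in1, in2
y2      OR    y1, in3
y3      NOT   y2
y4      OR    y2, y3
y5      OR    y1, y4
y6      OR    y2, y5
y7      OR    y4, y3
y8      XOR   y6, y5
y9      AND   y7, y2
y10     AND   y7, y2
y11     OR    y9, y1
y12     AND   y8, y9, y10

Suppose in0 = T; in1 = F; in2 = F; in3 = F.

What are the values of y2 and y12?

y2 = T, y12 = F

y1 = in0 OR in1 OR in2 = T OR F OR F = T
y2 = y1 OR in3 = T OR F = T
y3 = NOT y2 = NOT T = F
y4 = y2 OR y3 = T OR F = T
y5 = y1 OR y4 = T OR T = T
y6 = y2 OR y5 = T OR T = T
y7 = y4 OR y3 = T OR F = T
y8 = y6 XOR y5 = T XOR T = F
y9 = y7 AND y2 = T AND T = T
y10 = y7 AND y2 = T AND T = T
y12 = y8 AND y9 AND y10 = F AND T AND T = F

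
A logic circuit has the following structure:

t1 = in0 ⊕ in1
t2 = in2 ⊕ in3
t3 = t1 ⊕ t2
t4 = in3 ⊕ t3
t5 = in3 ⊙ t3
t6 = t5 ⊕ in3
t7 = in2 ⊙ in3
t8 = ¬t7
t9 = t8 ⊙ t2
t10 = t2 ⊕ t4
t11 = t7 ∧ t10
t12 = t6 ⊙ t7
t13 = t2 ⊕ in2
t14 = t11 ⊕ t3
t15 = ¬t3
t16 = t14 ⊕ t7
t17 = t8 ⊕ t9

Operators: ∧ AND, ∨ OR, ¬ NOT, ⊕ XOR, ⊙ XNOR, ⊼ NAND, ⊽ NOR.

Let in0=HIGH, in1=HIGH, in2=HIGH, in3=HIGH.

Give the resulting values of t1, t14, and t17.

t1 = LOW; t14 = HIGH; t17 = HIGH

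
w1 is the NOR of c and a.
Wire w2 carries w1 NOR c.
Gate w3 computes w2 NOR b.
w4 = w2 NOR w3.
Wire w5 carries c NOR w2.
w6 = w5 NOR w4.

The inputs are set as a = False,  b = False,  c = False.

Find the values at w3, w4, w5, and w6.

w1 = c NOR a = False NOR False = True
w2 = w1 NOR c = True NOR False = False
w3 = w2 NOR b = False NOR False = True
w4 = w2 NOR w3 = False NOR True = False
w5 = c NOR w2 = False NOR False = True
w6 = w5 NOR w4 = True NOR False = False

w3 = True  w4 = False  w5 = True  w6 = False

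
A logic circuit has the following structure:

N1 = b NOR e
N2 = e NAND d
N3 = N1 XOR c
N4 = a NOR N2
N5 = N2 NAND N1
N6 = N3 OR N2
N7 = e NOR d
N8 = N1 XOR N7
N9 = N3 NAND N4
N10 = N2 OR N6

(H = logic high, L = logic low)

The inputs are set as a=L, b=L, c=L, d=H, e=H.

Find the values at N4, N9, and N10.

N1 = b NOR e = L NOR H = L
N2 = e NAND d = H NAND H = L
N3 = N1 XOR c = L XOR L = L
N4 = a NOR N2 = L NOR L = H
N6 = N3 OR N2 = L OR L = L
N9 = N3 NAND N4 = L NAND H = H
N10 = N2 OR N6 = L OR L = L

N4 = H, N9 = H, N10 = L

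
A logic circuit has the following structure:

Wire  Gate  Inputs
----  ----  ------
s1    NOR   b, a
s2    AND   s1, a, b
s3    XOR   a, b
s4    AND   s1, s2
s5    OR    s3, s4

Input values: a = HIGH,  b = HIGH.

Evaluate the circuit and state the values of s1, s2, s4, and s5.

s1 = LOW, s2 = LOW, s4 = LOW, s5 = LOW

s1 = b NOR a = HIGH NOR HIGH = LOW
s2 = s1 AND a AND b = LOW AND HIGH AND HIGH = LOW
s3 = a XOR b = HIGH XOR HIGH = LOW
s4 = s1 AND s2 = LOW AND LOW = LOW
s5 = s3 OR s4 = LOW OR LOW = LOW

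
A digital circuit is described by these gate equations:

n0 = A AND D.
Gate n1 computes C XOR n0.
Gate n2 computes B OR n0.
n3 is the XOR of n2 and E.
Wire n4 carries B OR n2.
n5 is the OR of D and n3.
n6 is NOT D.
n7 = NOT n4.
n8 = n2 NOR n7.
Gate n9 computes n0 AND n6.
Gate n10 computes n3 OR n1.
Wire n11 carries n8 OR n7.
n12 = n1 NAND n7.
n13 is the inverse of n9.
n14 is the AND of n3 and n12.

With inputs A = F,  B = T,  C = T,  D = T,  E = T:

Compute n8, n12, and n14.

n8 = F, n12 = T, n14 = F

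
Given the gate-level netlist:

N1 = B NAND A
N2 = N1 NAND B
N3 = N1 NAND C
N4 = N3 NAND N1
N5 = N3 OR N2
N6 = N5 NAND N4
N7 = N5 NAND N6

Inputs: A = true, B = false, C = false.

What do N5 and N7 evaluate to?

N5 = true  N7 = false

N1 = B NAND A = false NAND true = true
N2 = N1 NAND B = true NAND false = true
N3 = N1 NAND C = true NAND false = true
N4 = N3 NAND N1 = true NAND true = false
N5 = N3 OR N2 = true OR true = true
N6 = N5 NAND N4 = true NAND false = true
N7 = N5 NAND N6 = true NAND true = false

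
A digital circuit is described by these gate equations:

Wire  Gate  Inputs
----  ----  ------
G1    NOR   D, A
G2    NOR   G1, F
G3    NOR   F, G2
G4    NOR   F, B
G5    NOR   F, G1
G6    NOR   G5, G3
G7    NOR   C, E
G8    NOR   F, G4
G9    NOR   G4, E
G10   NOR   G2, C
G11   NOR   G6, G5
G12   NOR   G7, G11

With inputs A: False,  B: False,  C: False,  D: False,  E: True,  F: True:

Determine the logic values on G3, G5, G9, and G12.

G1 = D NOR A = False NOR False = True
G2 = G1 NOR F = True NOR True = False
G3 = F NOR G2 = True NOR False = False
G4 = F NOR B = True NOR False = False
G5 = F NOR G1 = True NOR True = False
G6 = G5 NOR G3 = False NOR False = True
G7 = C NOR E = False NOR True = False
G9 = G4 NOR E = False NOR True = False
G11 = G6 NOR G5 = True NOR False = False
G12 = G7 NOR G11 = False NOR False = True

G3 = False, G5 = False, G9 = False, G12 = True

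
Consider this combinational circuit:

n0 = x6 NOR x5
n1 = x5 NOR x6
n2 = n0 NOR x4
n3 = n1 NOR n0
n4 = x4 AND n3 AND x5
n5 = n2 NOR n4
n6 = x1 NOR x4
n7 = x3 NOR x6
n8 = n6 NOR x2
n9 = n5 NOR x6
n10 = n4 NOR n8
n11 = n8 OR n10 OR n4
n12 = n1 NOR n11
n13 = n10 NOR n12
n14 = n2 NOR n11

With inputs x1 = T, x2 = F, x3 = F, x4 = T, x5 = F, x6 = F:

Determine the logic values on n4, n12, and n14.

n4 = F; n12 = F; n14 = F

n0 = x6 NOR x5 = F NOR F = T
n1 = x5 NOR x6 = F NOR F = T
n2 = n0 NOR x4 = T NOR T = F
n3 = n1 NOR n0 = T NOR T = F
n4 = x4 AND n3 AND x5 = T AND F AND F = F
n6 = x1 NOR x4 = T NOR T = F
n8 = n6 NOR x2 = F NOR F = T
n10 = n4 NOR n8 = F NOR T = F
n11 = n8 OR n10 OR n4 = T OR F OR F = T
n12 = n1 NOR n11 = T NOR T = F
n14 = n2 NOR n11 = F NOR T = F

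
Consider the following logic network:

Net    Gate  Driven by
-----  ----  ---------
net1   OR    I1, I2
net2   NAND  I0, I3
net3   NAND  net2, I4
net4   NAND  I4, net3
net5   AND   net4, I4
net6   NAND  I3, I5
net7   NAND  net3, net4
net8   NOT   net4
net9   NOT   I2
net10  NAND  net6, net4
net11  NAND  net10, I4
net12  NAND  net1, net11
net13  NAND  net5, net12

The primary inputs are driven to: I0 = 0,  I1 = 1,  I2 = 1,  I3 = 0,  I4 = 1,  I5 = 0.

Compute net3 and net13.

net3 = 0, net13 = 1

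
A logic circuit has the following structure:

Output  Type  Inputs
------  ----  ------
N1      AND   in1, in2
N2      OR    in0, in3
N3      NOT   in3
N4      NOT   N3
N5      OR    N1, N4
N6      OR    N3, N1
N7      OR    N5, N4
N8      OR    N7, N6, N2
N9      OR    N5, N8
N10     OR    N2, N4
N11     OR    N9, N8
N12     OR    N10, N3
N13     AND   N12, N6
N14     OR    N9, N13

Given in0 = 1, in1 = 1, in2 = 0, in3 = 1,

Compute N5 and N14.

N1 = in1 AND in2 = 1 AND 0 = 0
N2 = in0 OR in3 = 1 OR 1 = 1
N3 = NOT in3 = NOT 1 = 0
N4 = NOT N3 = NOT 0 = 1
N5 = N1 OR N4 = 0 OR 1 = 1
N6 = N3 OR N1 = 0 OR 0 = 0
N7 = N5 OR N4 = 1 OR 1 = 1
N8 = N7 OR N6 OR N2 = 1 OR 0 OR 1 = 1
N9 = N5 OR N8 = 1 OR 1 = 1
N10 = N2 OR N4 = 1 OR 1 = 1
N12 = N10 OR N3 = 1 OR 0 = 1
N13 = N12 AND N6 = 1 AND 0 = 0
N14 = N9 OR N13 = 1 OR 0 = 1

N5 = 1, N14 = 1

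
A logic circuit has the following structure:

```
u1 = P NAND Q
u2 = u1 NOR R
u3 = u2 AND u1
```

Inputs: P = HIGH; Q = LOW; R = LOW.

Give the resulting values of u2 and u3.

u1 = P NAND Q = HIGH NAND LOW = HIGH
u2 = u1 NOR R = HIGH NOR LOW = LOW
u3 = u2 AND u1 = LOW AND HIGH = LOW

u2 = LOW, u3 = LOW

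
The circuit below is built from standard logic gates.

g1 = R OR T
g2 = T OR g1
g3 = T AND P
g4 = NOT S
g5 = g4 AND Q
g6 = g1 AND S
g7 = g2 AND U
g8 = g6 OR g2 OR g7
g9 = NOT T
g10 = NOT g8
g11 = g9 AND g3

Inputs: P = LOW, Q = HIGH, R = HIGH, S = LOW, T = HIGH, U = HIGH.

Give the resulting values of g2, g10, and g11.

g1 = R OR T = HIGH OR HIGH = HIGH
g2 = T OR g1 = HIGH OR HIGH = HIGH
g3 = T AND P = HIGH AND LOW = LOW
g6 = g1 AND S = HIGH AND LOW = LOW
g7 = g2 AND U = HIGH AND HIGH = HIGH
g8 = g6 OR g2 OR g7 = LOW OR HIGH OR HIGH = HIGH
g9 = NOT T = NOT HIGH = LOW
g10 = NOT g8 = NOT HIGH = LOW
g11 = g9 AND g3 = LOW AND LOW = LOW

g2 = HIGH, g10 = LOW, g11 = LOW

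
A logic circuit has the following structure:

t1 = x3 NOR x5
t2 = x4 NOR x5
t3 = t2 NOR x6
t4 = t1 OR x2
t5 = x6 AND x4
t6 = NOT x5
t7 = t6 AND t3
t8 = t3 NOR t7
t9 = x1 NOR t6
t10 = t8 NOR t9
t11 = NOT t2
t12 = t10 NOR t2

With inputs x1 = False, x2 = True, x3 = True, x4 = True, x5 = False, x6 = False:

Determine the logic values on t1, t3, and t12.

t1 = False, t3 = True, t12 = False

t1 = x3 NOR x5 = True NOR False = False
t2 = x4 NOR x5 = True NOR False = False
t3 = t2 NOR x6 = False NOR False = True
t6 = NOT x5 = NOT False = True
t7 = t6 AND t3 = True AND True = True
t8 = t3 NOR t7 = True NOR True = False
t9 = x1 NOR t6 = False NOR True = False
t10 = t8 NOR t9 = False NOR False = True
t12 = t10 NOR t2 = True NOR False = False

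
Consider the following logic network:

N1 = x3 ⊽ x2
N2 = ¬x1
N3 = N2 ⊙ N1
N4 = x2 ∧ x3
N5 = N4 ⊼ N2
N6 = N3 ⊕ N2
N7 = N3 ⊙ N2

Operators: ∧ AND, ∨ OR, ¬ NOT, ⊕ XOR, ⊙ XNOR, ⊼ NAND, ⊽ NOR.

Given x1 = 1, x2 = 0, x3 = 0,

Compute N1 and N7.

N1 = x3 NOR x2 = 0 NOR 0 = 1
N2 = NOT x1 = NOT 1 = 0
N3 = N2 XNOR N1 = 0 XNOR 1 = 0
N7 = N3 XNOR N2 = 0 XNOR 0 = 1

N1 = 1, N7 = 1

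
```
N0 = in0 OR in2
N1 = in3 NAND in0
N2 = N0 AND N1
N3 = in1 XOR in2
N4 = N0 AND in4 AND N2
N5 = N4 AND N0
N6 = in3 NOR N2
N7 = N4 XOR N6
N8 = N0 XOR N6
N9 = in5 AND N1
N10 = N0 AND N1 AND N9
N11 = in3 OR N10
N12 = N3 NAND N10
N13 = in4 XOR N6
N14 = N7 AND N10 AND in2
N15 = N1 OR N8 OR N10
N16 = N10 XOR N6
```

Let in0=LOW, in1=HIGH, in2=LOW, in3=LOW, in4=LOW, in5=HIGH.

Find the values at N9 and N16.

N9 = HIGH, N16 = HIGH

N0 = in0 OR in2 = LOW OR LOW = LOW
N1 = in3 NAND in0 = LOW NAND LOW = HIGH
N2 = N0 AND N1 = LOW AND HIGH = LOW
N6 = in3 NOR N2 = LOW NOR LOW = HIGH
N9 = in5 AND N1 = HIGH AND HIGH = HIGH
N10 = N0 AND N1 AND N9 = LOW AND HIGH AND HIGH = LOW
N16 = N10 XOR N6 = LOW XOR HIGH = HIGH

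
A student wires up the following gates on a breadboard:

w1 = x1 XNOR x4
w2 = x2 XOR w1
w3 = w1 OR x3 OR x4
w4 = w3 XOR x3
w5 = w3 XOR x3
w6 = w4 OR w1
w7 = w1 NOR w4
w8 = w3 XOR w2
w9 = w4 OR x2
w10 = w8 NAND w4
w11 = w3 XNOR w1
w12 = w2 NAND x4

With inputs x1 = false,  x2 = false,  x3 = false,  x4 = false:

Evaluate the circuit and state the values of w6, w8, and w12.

w6 = true; w8 = false; w12 = true

w1 = x1 XNOR x4 = false XNOR false = true
w2 = x2 XOR w1 = false XOR true = true
w3 = w1 OR x3 OR x4 = true OR false OR false = true
w4 = w3 XOR x3 = true XOR false = true
w6 = w4 OR w1 = true OR true = true
w8 = w3 XOR w2 = true XOR true = false
w12 = w2 NAND x4 = true NAND false = true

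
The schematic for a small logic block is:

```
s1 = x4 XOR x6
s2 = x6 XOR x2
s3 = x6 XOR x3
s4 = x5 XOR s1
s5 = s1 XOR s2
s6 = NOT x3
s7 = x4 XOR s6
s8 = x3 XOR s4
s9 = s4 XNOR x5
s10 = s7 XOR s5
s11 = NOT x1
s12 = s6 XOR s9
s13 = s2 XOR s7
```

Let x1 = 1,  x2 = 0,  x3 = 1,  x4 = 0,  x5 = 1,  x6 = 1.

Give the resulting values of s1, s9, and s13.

s1 = 1; s9 = 0; s13 = 1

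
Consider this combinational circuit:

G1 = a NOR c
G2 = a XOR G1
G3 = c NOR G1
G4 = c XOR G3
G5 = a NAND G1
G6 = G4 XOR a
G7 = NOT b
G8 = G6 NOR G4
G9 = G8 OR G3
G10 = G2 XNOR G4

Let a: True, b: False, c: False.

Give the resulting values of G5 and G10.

G1 = a NOR c = True NOR False = False
G2 = a XOR G1 = True XOR False = True
G3 = c NOR G1 = False NOR False = True
G4 = c XOR G3 = False XOR True = True
G5 = a NAND G1 = True NAND False = True
G10 = G2 XNOR G4 = True XNOR True = True

G5 = True, G10 = True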